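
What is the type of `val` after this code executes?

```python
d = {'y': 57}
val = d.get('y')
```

dict.get() returns the value (int) when key is found

int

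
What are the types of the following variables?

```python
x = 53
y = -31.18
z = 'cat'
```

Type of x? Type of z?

x is int; z is str

int, str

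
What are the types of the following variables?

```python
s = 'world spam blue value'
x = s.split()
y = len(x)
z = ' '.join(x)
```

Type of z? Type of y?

str.join() returns str; len() returns int

str, int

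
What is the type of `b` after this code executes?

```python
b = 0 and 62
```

'and' returns the first falsy value (0, which is int)

int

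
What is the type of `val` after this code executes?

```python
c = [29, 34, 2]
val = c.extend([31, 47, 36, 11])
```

list.extend() returns None

NoneType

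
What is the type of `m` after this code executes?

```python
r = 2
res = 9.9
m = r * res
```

int * float returns float (2 * 9.9 = 19.8)

float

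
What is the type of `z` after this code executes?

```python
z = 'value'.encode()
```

str.encode() returns bytes

bytes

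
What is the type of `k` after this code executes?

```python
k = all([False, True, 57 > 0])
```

all() returns bool

bool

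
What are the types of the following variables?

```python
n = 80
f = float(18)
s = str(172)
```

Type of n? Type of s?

n is int; s is str

int, str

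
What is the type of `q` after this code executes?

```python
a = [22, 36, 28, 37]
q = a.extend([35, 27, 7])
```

list.extend() returns None

NoneType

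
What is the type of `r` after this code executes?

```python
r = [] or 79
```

'or' returns first truthy value (79, which is int)

int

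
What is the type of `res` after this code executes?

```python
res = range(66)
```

range() returns a range object

range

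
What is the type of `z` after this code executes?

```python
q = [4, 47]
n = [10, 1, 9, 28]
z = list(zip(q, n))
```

list(zip(...)) returns a list of tuples

list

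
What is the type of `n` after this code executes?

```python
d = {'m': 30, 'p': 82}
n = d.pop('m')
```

dict.pop() returns the value (int)

int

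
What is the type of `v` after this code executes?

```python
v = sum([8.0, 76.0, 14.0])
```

sum() of floats returns float

float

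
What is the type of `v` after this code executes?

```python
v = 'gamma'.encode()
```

str.encode() returns bytes

bytes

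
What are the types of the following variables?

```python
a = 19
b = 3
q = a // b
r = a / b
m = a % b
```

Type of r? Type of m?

int / int returns float; int % int returns int

float, int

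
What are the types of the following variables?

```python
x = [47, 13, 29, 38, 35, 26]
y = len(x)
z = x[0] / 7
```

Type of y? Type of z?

len() returns int; int / int returns float

int, float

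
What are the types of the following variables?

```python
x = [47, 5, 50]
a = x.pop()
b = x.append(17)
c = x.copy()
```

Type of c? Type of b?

list.copy() returns list; list.append() returns None

list, NoneType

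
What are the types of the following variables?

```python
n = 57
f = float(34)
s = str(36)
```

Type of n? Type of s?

n is int; s is str

int, str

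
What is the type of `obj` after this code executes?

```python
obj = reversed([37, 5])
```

reversed() on a list returns a list_reverseiterator

list_reverseiterator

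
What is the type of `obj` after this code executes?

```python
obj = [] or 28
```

'or' returns first truthy value (28, which is int)

int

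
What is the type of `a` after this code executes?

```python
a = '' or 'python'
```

'or' returns first truthy value ('python', which is str)

str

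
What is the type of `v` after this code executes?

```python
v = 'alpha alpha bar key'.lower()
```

str.lower() returns str

str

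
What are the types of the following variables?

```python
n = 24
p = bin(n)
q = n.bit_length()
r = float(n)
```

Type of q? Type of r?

int.bit_length() returns int; float() returns float

int, float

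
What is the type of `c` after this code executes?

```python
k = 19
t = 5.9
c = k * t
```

int * float returns float (19 * 5.9 = 112.1)

float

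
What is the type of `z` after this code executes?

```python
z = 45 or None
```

'or' returns first truthy value (45, int)

int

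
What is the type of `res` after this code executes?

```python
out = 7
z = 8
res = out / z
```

int / int always returns float in Python 3 (7 / 8 = 0.875)

float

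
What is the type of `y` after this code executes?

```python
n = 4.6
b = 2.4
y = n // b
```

float // float returns float (floor division preserves float type)

float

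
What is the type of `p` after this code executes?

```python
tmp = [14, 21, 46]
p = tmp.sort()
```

list.sort() returns None (sorts in place)

NoneType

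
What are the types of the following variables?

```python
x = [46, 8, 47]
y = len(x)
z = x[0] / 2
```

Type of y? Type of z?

len() returns int; int / int returns float

int, float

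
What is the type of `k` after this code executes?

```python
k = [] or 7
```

'or' returns first truthy value (7, which is int)

int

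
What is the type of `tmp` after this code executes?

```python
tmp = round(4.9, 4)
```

round() with ndigits arg returns float

float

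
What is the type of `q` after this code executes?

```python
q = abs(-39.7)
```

abs() of float returns float

float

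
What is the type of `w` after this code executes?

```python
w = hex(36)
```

hex() returns str representation

str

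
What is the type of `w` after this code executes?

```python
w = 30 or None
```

'or' returns first truthy value (30, int)

int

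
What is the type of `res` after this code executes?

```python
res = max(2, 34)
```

max() of ints returns int

int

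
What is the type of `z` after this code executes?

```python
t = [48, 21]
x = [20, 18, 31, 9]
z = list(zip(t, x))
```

list(zip(...)) returns a list of tuples

list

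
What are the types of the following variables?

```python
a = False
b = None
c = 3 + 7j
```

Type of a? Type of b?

a is bool; b is NoneType

bool, NoneType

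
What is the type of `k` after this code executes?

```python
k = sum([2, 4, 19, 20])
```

sum() of ints returns int

int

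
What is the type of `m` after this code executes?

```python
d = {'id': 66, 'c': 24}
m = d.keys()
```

.keys() returns a dict_keys view object

dict_keys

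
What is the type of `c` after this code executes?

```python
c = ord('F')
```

ord() returns int (Unicode code point)

int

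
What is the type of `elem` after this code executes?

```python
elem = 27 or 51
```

'or' returns the first truthy value (27, which is int)

int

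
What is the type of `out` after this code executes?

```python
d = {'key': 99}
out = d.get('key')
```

dict.get() returns the value (int) when key is found

int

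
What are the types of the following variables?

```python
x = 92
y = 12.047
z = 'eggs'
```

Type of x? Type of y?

x is int; y is float

int, float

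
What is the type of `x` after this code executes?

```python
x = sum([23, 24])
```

sum() of ints returns int

int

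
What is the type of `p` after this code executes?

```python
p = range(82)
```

range() returns a range object

range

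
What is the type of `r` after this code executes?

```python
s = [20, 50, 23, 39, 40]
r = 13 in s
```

'in' operator returns bool

bool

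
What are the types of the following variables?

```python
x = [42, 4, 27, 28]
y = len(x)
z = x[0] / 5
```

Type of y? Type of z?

len() returns int; int / int returns float

int, float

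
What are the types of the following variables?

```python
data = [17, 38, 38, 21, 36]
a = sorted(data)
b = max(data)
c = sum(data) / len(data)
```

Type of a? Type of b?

sorted() returns list; max of ints returns int

list, int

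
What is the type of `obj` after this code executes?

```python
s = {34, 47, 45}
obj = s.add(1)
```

set.add() returns None (mutates in place)

NoneType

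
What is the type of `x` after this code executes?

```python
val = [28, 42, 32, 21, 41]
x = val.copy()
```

list.copy() returns list

list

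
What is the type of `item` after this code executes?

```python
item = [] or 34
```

'or' returns first truthy value (34, which is int)

int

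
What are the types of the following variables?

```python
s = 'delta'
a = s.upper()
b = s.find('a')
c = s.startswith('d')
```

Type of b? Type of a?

str.find() returns int; str.upper() returns str

int, str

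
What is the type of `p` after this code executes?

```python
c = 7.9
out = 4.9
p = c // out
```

float // float returns float (floor division preserves float type)

float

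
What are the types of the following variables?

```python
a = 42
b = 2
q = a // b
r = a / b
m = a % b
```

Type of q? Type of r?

int // int returns int; int / int returns float

int, float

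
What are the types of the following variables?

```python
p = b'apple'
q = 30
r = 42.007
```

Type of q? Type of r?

q is int; r is float

int, float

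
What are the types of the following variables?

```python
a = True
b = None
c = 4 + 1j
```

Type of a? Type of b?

a is bool; b is NoneType

bool, NoneType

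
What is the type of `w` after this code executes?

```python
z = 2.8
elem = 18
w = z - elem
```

float - int returns float (2.8 - 18 = -15.2)

float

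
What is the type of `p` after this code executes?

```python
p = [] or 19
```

'or' returns first truthy value (19, which is int)

int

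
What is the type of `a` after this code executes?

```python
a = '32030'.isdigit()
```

str.isdigit() returns bool

bool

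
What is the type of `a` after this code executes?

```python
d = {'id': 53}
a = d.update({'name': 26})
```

dict.update() returns None

NoneType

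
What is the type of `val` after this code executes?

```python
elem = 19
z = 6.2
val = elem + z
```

int + float returns float (19 + 6.2 = 25.2)

float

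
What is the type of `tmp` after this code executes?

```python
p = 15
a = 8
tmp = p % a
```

int % int returns int (15 % 8 = 7)

int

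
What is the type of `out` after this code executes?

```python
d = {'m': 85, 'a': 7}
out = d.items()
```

dict.items() returns a dict_items view

dict_items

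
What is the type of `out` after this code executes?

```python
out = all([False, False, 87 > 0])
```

all() returns bool

bool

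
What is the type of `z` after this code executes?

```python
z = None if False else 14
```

Ternary: condition is False, else branch (14) taken → int

int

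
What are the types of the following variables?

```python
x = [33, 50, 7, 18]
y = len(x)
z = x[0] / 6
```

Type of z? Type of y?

int / int returns float; len() returns int

float, int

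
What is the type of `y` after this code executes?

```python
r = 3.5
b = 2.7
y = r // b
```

float // float returns float (floor division preserves float type)

float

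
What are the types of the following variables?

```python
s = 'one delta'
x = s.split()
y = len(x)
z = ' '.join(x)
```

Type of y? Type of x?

len() returns int; str.split() returns list

int, list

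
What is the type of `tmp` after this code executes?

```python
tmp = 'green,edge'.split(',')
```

str.split() returns list

list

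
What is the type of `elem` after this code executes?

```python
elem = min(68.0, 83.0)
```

min() of floats returns float

float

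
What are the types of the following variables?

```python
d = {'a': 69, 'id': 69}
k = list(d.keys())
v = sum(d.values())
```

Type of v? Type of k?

sum of int values returns int; list(...) returns list

int, list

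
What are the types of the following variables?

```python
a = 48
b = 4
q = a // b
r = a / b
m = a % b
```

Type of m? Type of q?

int % int returns int; int // int returns int

int, int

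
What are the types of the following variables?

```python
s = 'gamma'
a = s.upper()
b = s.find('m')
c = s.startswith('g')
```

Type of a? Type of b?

str.upper() returns str; str.find() returns int

str, int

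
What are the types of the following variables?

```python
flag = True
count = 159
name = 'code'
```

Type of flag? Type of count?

flag is bool; count is int

bool, int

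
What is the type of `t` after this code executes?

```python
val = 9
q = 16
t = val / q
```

int / int always returns float in Python 3 (9 / 16 = 0.5625)

float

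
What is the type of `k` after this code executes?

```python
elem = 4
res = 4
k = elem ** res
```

int ** positive int returns int (4 ** 4 = 256)

int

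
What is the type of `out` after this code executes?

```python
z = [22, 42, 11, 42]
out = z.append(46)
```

list.append() returns None (mutates in place)

NoneType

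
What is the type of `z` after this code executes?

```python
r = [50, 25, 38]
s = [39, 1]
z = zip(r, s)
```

zip() returns a zip iterator object

zip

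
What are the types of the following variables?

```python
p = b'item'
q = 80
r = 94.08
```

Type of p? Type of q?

p is bytes; q is int

bytes, int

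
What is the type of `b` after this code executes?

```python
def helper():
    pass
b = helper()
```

A function with no return statement returns None

NoneType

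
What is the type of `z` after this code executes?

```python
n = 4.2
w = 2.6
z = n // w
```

float // float returns float (floor division preserves float type)

float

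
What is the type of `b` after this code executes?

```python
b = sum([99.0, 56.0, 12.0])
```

sum() of floats returns float

float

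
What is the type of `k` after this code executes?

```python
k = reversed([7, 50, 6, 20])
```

reversed() on a list returns a list_reverseiterator

list_reverseiterator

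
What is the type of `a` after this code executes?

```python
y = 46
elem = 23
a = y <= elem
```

Comparison operators return bool

bool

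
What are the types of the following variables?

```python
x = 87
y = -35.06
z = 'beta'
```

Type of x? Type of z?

x is int; z is str

int, str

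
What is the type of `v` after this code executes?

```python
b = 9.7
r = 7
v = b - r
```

float - int returns float (9.7 - 7 = 2.7)

float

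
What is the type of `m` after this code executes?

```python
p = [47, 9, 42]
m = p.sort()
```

list.sort() returns None (sorts in place)

NoneType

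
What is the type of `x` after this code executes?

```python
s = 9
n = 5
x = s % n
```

int % int returns int (9 % 5 = 4)

int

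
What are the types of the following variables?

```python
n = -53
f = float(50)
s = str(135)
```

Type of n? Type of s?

n is int; s is str

int, str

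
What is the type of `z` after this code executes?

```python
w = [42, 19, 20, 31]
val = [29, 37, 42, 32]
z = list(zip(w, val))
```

list(zip(...)) returns a list of tuples

list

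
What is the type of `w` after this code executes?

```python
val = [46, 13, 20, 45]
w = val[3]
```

Indexing a list of ints returns int (val[3] = 45)

int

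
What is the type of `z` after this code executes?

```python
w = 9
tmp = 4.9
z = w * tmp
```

int * float returns float (9 * 4.9 = 44.1)

float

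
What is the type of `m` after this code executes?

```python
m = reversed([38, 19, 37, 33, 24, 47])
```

reversed() on a list returns a list_reverseiterator

list_reverseiterator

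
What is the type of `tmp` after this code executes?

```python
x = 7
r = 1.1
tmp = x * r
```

int * float returns float (7 * 1.1 = 7.7)

float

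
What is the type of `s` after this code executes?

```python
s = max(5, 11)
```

max() of ints returns int

int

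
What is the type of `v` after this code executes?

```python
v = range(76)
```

range() returns a range object

range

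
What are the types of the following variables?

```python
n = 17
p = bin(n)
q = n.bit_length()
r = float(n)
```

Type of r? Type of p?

float() returns float; bin() returns str

float, str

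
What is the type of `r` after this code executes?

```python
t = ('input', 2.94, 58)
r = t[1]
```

Index 1 of tuple is 2.94 which is float

float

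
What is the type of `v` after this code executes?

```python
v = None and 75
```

'and' returns first falsy value (None)

NoneType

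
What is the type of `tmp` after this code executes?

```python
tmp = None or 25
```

'or' with None returns the other value (25, int)

int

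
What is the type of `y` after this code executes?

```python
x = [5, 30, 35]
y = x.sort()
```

list.sort() returns None (sorts in place)

NoneType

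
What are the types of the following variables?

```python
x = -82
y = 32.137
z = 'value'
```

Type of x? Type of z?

x is int; z is str

int, str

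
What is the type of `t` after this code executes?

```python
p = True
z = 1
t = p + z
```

bool + int returns int (True is 1, so 1 + 1 = 2)

int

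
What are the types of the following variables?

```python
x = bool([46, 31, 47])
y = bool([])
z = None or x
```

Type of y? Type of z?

bool() returns bool; None or <bool> returns the bool

bool, bool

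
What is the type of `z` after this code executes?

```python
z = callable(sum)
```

callable() returns bool

bool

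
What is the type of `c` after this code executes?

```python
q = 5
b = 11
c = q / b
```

int / int always returns float in Python 3 (5 / 11 = 0.454545)

float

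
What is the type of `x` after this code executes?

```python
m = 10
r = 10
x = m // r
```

int // int returns int (10 // 10 = 1)

int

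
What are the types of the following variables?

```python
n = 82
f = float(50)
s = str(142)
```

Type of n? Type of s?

n is int; s is str

int, str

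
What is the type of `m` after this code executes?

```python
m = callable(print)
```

callable() returns bool

bool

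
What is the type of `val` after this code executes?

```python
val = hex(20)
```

hex() returns str representation

str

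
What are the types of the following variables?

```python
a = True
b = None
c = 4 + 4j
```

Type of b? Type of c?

b is NoneType; c is complex

NoneType, complex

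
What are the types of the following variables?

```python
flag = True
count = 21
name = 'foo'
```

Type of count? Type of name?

count is int; name is str

int, str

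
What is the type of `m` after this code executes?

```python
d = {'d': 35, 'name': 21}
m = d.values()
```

.values() returns a dict_values view object

dict_values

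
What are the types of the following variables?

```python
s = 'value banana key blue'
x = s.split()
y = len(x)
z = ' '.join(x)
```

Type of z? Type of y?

str.join() returns str; len() returns int

str, int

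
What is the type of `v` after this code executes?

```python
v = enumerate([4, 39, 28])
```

enumerate() returns an enumerate iterator object

enumerate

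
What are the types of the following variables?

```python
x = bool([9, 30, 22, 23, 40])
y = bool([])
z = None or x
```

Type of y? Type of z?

bool() returns bool; None or <bool> returns the bool

bool, bool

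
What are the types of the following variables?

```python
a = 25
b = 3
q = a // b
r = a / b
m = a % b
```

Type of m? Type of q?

int % int returns int; int // int returns int

int, int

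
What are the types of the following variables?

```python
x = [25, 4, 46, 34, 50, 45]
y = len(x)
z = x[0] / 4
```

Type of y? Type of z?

len() returns int; int / int returns float

int, float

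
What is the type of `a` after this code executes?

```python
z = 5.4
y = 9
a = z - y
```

float - int returns float (5.4 - 9 = -3.6)

float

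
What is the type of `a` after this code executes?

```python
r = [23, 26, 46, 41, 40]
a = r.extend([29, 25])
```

list.extend() returns None

NoneType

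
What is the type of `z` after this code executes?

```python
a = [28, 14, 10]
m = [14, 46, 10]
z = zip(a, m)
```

zip() returns a zip iterator object

zip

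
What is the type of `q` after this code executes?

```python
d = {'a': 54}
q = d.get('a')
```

dict.get() returns the value (int) when key is found

int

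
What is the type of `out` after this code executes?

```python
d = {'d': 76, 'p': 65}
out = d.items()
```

dict.items() returns a dict_items view

dict_items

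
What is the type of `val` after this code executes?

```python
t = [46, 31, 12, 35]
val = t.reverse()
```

list.reverse() returns None

NoneType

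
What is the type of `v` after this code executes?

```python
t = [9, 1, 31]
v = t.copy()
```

list.copy() returns list

list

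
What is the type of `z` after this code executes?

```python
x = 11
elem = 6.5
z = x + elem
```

int + float returns float (11 + 6.5 = 17.5)

float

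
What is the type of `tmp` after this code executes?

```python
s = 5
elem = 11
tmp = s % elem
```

int % int returns int (5 % 11 = 5)

int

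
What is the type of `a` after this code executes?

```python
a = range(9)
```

range() returns a range object

range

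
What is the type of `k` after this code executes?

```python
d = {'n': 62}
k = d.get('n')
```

dict.get() returns the value (int) when key is found

int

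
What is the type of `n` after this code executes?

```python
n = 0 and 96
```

'and' returns the first falsy value (0, which is int)

int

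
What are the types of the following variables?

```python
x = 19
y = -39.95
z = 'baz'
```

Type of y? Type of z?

y is float; z is str

float, str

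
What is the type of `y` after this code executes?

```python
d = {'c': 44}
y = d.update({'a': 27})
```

dict.update() returns None

NoneType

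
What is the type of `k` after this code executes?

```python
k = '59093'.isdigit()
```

str.isdigit() returns bool

bool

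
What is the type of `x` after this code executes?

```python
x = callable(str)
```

callable() returns bool

bool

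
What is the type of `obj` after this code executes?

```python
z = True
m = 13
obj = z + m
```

bool + int returns int (True is 1, so 1 + 13 = 14)

int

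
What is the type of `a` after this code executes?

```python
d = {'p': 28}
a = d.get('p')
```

dict.get() returns the value (int) when key is found

int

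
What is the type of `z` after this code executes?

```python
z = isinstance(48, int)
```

isinstance() returns bool

bool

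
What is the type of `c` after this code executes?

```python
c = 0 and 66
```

'and' returns the first falsy value (0, which is int)

int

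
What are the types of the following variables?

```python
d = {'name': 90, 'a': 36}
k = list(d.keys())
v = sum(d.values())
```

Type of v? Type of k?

sum of int values returns int; list(...) returns list

int, list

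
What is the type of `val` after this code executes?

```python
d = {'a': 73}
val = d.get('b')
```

dict.get() returns None when key 'b' is not found and no default given

NoneType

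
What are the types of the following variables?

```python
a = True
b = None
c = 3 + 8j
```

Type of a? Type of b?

a is bool; b is NoneType

bool, NoneType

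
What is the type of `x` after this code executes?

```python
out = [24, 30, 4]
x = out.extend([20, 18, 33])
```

list.extend() returns None

NoneType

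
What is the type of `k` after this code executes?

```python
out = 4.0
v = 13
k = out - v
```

float - int returns float (4.0 - 13 = -9.0)

float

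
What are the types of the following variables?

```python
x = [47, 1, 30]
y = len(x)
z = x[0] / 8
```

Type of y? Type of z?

len() returns int; int / int returns float

int, float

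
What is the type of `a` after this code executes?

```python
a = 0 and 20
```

'and' returns the first falsy value (0, which is int)

int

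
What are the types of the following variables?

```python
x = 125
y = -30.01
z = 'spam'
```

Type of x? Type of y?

x is int; y is float

int, float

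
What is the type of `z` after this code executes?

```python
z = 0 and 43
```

'and' returns the first falsy value (0, which is int)

int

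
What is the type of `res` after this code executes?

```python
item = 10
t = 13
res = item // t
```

int // int returns int (10 // 13 = 0)

int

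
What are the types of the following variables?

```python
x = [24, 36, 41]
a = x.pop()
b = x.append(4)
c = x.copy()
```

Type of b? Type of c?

list.append() returns None; list.copy() returns list

NoneType, list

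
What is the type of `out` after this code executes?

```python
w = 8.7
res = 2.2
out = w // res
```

float // float returns float (floor division preserves float type)

float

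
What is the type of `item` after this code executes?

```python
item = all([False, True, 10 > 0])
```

all() returns bool

bool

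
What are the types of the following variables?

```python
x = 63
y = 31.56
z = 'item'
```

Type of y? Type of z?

y is float; z is str

float, str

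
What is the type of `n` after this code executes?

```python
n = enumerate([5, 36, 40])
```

enumerate() returns an enumerate iterator object

enumerate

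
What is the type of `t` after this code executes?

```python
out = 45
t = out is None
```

'is' comparison returns bool

bool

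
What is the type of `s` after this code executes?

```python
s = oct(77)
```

oct() returns str representation

str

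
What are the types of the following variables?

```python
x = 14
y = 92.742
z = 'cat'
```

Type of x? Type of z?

x is int; z is str

int, str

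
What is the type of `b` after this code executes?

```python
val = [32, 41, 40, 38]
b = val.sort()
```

list.sort() returns None (sorts in place)

NoneType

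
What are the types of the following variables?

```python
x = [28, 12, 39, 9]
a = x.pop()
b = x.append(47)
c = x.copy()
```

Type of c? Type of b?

list.copy() returns list; list.append() returns None

list, NoneType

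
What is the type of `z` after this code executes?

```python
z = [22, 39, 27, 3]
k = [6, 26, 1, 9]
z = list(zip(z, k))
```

list(zip(...)) returns a list of tuples

list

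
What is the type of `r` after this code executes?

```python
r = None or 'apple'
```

'or' with None returns the other value ('apple', str)

str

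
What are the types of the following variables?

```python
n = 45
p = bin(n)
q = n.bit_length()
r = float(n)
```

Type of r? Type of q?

float() returns float; int.bit_length() returns int

float, int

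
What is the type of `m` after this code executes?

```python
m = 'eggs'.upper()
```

str.upper() returns str

str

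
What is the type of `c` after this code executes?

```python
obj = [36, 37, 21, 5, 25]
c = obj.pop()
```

list.pop() returns the popped element (int here)

int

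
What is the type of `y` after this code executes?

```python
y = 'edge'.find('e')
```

str.find() returns int (index, or -1)

int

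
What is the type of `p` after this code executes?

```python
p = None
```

None has type NoneType

NoneType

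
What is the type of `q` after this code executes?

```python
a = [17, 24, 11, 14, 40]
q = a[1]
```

Indexing a list of ints returns int (a[1] = 24)

int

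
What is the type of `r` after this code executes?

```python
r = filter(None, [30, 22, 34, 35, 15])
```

filter() returns a filter iterator object

filter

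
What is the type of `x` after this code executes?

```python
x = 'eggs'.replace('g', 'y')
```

str.replace() returns str

str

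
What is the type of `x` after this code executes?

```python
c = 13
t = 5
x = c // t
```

int // int returns int (13 // 5 = 2)

int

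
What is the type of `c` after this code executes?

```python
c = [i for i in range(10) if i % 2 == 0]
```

A list comprehension [...] produces a list

list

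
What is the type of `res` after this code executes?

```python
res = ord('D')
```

ord() returns int (Unicode code point)

int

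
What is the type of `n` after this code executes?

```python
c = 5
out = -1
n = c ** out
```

int ** negative int returns float

float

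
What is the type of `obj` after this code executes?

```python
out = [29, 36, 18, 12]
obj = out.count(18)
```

list.count() returns int

int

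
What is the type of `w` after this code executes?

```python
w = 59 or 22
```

'or' returns the first truthy value (59, which is int)

int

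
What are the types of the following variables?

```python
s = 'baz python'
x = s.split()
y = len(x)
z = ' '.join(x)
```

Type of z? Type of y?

str.join() returns str; len() returns int

str, int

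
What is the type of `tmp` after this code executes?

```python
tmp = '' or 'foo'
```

'or' returns first truthy value ('foo', which is str)

str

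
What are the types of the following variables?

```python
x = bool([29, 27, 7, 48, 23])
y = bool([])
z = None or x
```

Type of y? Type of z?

bool() returns bool; None or <bool> returns the bool

bool, bool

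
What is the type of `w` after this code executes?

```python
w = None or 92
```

'or' with None returns the other value (92, int)

int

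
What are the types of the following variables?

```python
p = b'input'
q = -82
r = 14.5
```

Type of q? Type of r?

q is int; r is float

int, float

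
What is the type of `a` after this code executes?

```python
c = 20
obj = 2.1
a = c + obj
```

int + float returns float (20 + 2.1 = 22.1)

float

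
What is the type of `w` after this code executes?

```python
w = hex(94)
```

hex() returns str representation

str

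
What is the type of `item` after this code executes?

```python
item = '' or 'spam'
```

'or' returns first truthy value ('spam', which is str)

str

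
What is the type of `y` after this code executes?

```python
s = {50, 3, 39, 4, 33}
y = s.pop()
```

Popping from a set of ints returns int

int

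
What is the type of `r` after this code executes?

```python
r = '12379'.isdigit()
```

str.isdigit() returns bool

bool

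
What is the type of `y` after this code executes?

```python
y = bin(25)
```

bin() returns str representation

str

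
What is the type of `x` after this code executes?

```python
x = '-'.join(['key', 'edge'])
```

str.join() returns str

str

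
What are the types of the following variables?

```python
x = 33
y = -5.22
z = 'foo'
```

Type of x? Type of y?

x is int; y is float

int, float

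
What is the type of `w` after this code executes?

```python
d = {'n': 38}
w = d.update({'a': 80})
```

dict.update() returns None

NoneType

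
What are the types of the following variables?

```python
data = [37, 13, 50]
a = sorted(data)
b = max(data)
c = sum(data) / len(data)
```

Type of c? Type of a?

int / int returns float; sorted() returns list

float, list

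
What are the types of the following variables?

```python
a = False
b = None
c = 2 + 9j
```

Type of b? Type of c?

b is NoneType; c is complex

NoneType, complex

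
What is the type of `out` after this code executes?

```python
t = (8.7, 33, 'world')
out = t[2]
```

Index 2 of tuple is 'world' which is str

str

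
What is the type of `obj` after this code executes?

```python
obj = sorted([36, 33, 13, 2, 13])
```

sorted() always returns list

list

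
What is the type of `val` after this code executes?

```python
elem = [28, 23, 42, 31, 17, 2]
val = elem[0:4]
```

Slicing a list always returns a list

list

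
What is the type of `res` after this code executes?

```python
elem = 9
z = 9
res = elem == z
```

Equality comparison returns bool

bool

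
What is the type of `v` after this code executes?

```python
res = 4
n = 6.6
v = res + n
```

int + float returns float (4 + 6.6 = 10.6)

float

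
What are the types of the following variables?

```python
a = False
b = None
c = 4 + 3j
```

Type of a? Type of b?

a is bool; b is NoneType

bool, NoneType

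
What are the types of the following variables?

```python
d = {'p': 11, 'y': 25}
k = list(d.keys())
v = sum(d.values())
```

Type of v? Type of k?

sum of int values returns int; list(...) returns list

int, list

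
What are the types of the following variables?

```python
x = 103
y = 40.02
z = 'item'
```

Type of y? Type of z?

y is float; z is str

float, str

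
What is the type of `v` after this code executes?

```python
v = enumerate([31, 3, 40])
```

enumerate() returns an enumerate iterator object

enumerate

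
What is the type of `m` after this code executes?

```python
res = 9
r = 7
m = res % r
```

int % int returns int (9 % 7 = 2)

int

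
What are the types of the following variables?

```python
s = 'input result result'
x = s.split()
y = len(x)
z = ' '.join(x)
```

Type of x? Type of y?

str.split() returns list; len() returns int

list, int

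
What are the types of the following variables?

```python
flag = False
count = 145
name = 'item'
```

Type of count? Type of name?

count is int; name is str

int, str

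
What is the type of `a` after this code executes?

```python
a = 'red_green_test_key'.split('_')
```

str.split() returns list

list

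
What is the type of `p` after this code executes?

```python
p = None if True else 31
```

Ternary: condition is True, if branch (None) taken → NoneType

NoneType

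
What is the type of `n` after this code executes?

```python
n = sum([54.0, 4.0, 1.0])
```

sum() of floats returns float

float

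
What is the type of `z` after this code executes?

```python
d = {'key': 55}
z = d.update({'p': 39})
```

dict.update() returns None

NoneType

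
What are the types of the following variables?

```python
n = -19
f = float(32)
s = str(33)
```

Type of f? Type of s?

f is float; s is str

float, str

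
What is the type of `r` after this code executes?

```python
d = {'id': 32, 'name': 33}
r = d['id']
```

Accessing dict[str, int] with key 'id' returns int value 32

int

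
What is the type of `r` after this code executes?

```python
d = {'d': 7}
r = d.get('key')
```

dict.get() returns None when key 'key' is not found and no default given

NoneType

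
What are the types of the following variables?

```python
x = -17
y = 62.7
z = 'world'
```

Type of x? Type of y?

x is int; y is float

int, float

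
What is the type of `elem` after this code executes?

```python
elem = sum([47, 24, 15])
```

sum() of ints returns int

int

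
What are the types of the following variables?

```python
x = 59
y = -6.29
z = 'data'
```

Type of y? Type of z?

y is float; z is str

float, str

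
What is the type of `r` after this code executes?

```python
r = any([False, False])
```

any() returns bool

bool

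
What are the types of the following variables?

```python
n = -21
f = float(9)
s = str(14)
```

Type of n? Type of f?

n is int; f is float

int, float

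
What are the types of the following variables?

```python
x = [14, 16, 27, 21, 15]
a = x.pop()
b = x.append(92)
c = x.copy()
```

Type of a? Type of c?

list.pop() returns the element (int); list.copy() returns list

int, list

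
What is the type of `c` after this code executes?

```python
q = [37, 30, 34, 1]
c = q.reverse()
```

list.reverse() returns None

NoneType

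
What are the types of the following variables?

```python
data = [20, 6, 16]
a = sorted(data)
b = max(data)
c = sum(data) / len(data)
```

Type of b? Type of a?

max of ints returns int; sorted() returns list

int, list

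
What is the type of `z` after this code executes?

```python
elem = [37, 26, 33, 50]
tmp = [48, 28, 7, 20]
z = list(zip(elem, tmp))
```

list(zip(...)) returns a list of tuples

list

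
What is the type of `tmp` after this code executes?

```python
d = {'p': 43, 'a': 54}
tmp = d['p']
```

Accessing dict[str, int] with key 'p' returns int value 43

int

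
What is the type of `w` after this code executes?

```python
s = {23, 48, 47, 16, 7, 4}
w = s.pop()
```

Popping from a set of ints returns int

int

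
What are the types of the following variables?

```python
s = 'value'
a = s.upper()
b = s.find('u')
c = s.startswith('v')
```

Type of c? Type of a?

str.startswith() returns bool; str.upper() returns str

bool, str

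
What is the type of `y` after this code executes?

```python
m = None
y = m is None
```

'is' comparison returns bool

bool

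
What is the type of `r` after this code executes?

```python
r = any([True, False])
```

any() returns bool

bool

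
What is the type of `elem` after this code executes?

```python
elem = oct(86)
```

oct() returns str representation

str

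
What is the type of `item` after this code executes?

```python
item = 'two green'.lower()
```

str.lower() returns str

str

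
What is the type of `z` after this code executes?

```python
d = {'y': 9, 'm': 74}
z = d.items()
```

dict.items() returns a dict_items view

dict_items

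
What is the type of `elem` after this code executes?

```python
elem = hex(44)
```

hex() returns str representation

str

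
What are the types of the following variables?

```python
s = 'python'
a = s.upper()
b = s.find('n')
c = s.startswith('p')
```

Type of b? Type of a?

str.find() returns int; str.upper() returns str

int, str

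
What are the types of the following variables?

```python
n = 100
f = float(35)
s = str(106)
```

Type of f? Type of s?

f is float; s is str

float, str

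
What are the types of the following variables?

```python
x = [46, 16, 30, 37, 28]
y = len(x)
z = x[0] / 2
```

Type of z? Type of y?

int / int returns float; len() returns int

float, int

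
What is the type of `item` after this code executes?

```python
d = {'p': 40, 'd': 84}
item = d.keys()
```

.keys() returns a dict_keys view object

dict_keys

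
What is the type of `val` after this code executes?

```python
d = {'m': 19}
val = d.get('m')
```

dict.get() returns the value (int) when key is found

int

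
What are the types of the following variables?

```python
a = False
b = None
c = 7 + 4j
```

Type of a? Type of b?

a is bool; b is NoneType

bool, NoneType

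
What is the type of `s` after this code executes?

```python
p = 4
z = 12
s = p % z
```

int % int returns int (4 % 12 = 4)

int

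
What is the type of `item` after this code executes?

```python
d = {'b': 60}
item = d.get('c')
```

dict.get() returns None when key 'c' is not found and no default given

NoneType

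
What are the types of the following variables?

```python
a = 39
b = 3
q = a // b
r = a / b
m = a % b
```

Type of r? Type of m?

int / int returns float; int % int returns int

float, int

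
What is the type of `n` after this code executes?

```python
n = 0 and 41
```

'and' returns the first falsy value (0, which is int)

int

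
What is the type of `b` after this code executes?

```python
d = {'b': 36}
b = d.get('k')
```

dict.get() returns None when key 'k' is not found and no default given

NoneType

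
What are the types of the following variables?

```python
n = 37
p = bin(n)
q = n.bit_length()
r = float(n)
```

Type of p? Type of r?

bin() returns str; float() returns float

str, float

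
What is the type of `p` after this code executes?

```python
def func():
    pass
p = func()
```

A function with no return statement returns None

NoneType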